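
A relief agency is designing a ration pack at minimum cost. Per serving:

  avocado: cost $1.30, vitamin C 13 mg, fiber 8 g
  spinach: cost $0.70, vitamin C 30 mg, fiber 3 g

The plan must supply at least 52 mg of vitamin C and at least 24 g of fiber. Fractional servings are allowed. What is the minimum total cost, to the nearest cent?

A basic optimal solution has at most two foods positive. Try each food alone and each pair with both targets met exactly.
avocado only: max(52/13, 24/8) = 4 servings → $5.20.
spinach only: max(52/30, 24/3) = 8 servings → $5.60.
avocado + spinach with both tight: 2.806 servings and 0.5174 servings → $4.01.
The minimum over all feasible corners is $4.01.

$4.01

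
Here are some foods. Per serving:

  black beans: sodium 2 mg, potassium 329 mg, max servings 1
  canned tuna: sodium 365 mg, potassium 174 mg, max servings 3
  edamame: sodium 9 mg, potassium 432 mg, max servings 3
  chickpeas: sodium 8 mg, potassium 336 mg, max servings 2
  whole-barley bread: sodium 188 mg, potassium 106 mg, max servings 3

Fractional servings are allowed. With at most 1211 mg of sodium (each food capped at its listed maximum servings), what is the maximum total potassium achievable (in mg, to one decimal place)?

Potassium per mg sodium: black beans 164.5, edamame 48, chickpeas 42, whole-barley bread 0.5638, canned tuna 0.4767.
Take 1 serving of black beans: uses 2 mg sodium, +329.0 mg potassium (running total 329.0 mg).
Take 3 servings of edamame: uses 27 mg sodium, +1296.0 mg potassium (running total 1625.0 mg).
Take 2 servings of chickpeas: uses 16 mg sodium, +672.0 mg potassium (running total 2297.0 mg).
Take 3 servings of whole-barley bread: uses 564 mg sodium, +318.0 mg potassium (running total 2615.0 mg).
Take 1.649 servings of canned tuna: uses 602 mg sodium, +287.0 mg potassium (running total 2902.0 mg).
Greedy by best ratio exhausts the sodium allowance optimally: 2902.0 mg.

2902.0 mg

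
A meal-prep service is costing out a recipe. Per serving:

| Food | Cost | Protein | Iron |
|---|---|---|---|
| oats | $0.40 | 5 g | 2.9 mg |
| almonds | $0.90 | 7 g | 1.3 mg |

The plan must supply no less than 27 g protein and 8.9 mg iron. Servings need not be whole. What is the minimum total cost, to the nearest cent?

$2.16

Check every corner: each single food scaled to meet both minima, and each pair solved so both constraints bind.
oats only: max(27/5, 8.9/2.9) = 5.4 servings → $2.16.
almonds only: max(27/7, 8.9/1.3) = 6.846 servings → $6.16.
oats + almonds with both tight: 1.971 servings and 2.449 servings → $2.99.
Cheapest feasible corner: $2.16.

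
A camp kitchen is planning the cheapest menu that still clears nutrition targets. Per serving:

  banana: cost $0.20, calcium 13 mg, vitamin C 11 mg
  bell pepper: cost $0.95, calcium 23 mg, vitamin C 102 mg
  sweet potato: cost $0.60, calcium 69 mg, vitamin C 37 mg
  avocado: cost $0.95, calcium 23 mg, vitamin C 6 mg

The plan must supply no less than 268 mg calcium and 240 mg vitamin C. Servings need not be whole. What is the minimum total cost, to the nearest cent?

$3.14

Check every corner: each single food scaled to meet both minima, and each pair solved so both constraints bind.
banana only: max(268/13, 240/11) = 21.82 servings → $4.36.
bell pepper only: max(268/23, 240/102) = 11.65 servings → $11.07.
sweet potato only: max(268/69, 240/37) = 6.486 servings → $3.89.
avocado only: max(268/23, 240/6) = 40 servings → $38.00.
banana + bell pepper with both tight: 20.33 servings and 0.1603 servings → $4.22.
banana + sweet potato with both targets exact would need a negative amount; discard.
banana + avocado: the both-tight solution has a negative serving — not a feasible corner.
bell pepper + sweet potato with both tight: 1.074 servings and 3.526 servings → $3.14.
bell pepper + avocado with both tight: 1.772 servings and 9.88 servings → $11.07.
sweet potato + avocado: the both-tight solution has a negative serving — not a feasible corner.
The minimum over all feasible corners is $3.14.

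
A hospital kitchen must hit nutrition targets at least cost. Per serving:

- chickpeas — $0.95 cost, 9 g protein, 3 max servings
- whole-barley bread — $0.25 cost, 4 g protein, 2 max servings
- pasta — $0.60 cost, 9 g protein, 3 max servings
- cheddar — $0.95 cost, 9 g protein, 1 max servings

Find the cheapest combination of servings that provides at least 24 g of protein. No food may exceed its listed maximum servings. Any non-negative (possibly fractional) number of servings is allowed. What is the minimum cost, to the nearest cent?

$1.57

Cost per g of protein: whole-barley bread $0.0625, pasta $0.0667, chickpeas $0.1056, cheddar $0.1056.
Take 2 servings of whole-barley bread: +8.0 g protein for $0.50 (total $0.50, still need 16.0 g).
Take 1.778 servings of pasta: +16.0 g protein for $1.07 (total $1.57, still need 0.0 g).
Filling from the cheapest source first is optimal under one linear minimum: $1.57.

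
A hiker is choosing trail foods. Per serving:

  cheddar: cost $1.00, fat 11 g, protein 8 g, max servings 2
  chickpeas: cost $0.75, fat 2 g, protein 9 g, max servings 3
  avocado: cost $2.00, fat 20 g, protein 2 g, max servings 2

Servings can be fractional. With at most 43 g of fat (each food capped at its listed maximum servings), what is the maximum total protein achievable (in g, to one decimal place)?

Protein per g fat: chickpeas 4.5, cheddar 0.7273, avocado 0.1.
Take 3 servings of chickpeas: uses 6 g fat, +27.0 g protein (running total 27.0 g).
Take 2 servings of cheddar: uses 22 g fat, +16.0 g protein (running total 43.0 g).
Take 0.75 servings of avocado: uses 15 g fat, +1.5 g protein (running total 44.5 g).
Greedy by best ratio exhausts the fat allowance optimally: 44.5 g.

44.5 g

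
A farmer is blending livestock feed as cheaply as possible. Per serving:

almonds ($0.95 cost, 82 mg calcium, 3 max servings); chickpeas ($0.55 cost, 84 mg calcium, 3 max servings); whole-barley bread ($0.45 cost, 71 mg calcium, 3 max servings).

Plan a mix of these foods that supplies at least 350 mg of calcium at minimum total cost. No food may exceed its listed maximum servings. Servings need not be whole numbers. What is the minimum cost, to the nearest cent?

$2.25

Cost per mg of calcium: whole-barley bread $0.0063, chickpeas $0.0065, almonds $0.0116.
Take 3 servings of whole-barley bread: +213.0 mg calcium for $1.35 (total $1.35, still need 137.0 mg).
Take 1.631 servings of chickpeas: +137.0 mg calcium for $0.90 (total $2.25, still need 0.0 mg).
Greedy by cheapest-per-mg is optimal for a single linear constraint, so the minimum cost is $2.25.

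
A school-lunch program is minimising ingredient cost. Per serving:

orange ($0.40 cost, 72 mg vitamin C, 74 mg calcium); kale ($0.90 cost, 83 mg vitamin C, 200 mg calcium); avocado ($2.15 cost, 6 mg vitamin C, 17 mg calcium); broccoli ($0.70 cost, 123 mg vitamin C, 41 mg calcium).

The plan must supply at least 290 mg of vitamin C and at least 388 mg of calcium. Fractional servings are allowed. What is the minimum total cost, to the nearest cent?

This is a tiny linear program; its minimum lies at a vertex of the feasible set. List the vertices and price them.
orange only: max(290/72, 388/74) = 5.243 servings → $2.10.
kale only: max(290/83, 388/200) = 3.494 servings → $3.14.
avocado only: max(290/6, 388/17) = 48.33 servings → $103.92.
broccoli only: max(290/123, 388/41) = 9.463 servings → $6.62.
orange + kale with both tight: 3.124 servings and 0.7842 servings → $1.96.
orange + avocado with both tight: 3.336 servings and 8.303 servings → $19.18.
orange + broccoli with both targets exact would need a negative amount; discard.
kale + avocado: intersection lies outside the first quadrant.
kale + broccoli with both tight: 1.691 servings and 1.217 servings → $2.37.
avocado + broccoli with both tight: 19.42 servings and 1.41 servings → $42.74.
So the least-cost plan costs $1.96.

$1.96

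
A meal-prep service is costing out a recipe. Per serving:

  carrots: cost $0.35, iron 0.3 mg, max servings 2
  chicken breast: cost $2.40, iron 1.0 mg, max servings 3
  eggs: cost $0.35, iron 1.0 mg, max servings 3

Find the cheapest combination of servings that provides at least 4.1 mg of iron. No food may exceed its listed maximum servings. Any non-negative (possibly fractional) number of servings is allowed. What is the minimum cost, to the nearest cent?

$2.95

Cost per mg of iron: eggs $0.3500, carrots $1.1667, chicken breast $2.4000.
Take 3 servings of eggs: +3.0 mg iron for $1.05 (total $1.05, still need 1.1 mg).
Take 2 servings of carrots: +0.6 mg iron for $0.70 (total $1.75, still need 0.5 mg).
Take 0.5 servings of chicken breast: +0.5 mg iron for $1.20 (total $2.95, still need 0.0 mg).
Filling from the cheapest source first is optimal under one linear minimum: $2.95.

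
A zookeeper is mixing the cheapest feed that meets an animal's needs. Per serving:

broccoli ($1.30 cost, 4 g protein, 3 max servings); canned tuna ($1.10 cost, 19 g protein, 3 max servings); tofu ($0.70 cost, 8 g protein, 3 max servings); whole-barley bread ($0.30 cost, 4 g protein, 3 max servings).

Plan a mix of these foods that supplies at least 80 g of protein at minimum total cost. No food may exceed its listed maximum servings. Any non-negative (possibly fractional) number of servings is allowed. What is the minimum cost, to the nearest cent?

Cost per g of protein: canned tuna $0.0579, whole-barley bread $0.0750, tofu $0.0875, broccoli $0.3250.
Take 3 servings of canned tuna: +57.0 g protein for $3.30 (total $3.30, still need 23.0 g).
Take 3 servings of whole-barley bread: +12.0 g protein for $0.90 (total $4.20, still need 11.0 g).
Take 1.375 servings of tofu: +11.0 g protein for $0.96 (total $5.16, still need 0.0 g).
Filling from the cheapest source first is optimal under one linear minimum: $5.16.

$5.16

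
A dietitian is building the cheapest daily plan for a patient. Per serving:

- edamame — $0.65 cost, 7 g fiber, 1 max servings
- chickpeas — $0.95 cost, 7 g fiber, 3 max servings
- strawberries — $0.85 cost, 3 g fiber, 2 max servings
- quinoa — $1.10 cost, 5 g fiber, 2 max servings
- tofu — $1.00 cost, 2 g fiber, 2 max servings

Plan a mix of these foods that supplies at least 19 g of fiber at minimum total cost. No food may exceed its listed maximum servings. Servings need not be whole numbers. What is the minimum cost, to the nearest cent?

Cost per g of fiber: edamame $0.0929, chickpeas $0.1357, quinoa $0.2200, strawberries $0.2833, tofu $0.5000.
Take 1 serving of edamame: +7.0 g fiber for $0.65 (total $0.65, still need 12.0 g).
Take 1.714 servings of chickpeas: +12.0 g fiber for $1.63 (total $2.28, still need 0.0 g).
Greedy by cheapest-per-g is optimal for a single linear constraint, so the minimum cost is $2.28.

$2.28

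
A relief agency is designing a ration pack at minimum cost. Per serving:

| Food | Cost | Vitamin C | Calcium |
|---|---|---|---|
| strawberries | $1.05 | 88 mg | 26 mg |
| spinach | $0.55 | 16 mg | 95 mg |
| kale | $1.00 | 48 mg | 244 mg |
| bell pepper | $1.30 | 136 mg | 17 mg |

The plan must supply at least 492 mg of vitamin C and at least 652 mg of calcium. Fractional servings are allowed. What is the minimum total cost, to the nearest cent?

Check every corner: each single food scaled to meet both minima, and each pair solved so both constraints bind.
strawberries only: max(492/88, 652/26) = 25.08 servings → $26.33.
spinach only: max(492/16, 652/95) = 30.75 servings → $16.91.
kale only: max(492/48, 652/244) = 10.25 servings → $10.25.
bell pepper only: max(492/136, 652/17) = 38.35 servings → $49.86.
strawberries + spinach with both tight: 4.57 servings and 5.612 servings → $7.89.
strawberries + kale with both tight: 4.388 servings and 2.205 servings → $6.81.
strawberries + bell pepper: intersection lies outside the first quadrant.
spinach + kale: the both-tight solution has a negative serving — not a feasible corner.
spinach + bell pepper with both tight: 6.349 servings and 2.871 servings → $7.22.
kale + bell pepper with both tight: 2.481 servings and 2.742 servings → $6.05.
Cheapest feasible corner: $6.05.

$6.05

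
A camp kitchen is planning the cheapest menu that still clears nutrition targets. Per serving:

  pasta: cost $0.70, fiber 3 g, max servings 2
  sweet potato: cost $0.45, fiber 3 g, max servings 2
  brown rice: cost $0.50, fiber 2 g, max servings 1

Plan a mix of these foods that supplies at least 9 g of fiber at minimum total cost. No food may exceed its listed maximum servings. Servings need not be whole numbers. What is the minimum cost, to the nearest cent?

$1.60

Cost per g of fiber: sweet potato $0.1500, pasta $0.2333, brown rice $0.2500.
Take 2 servings of sweet potato: +6.0 g fiber for $0.90 (total $0.90, still need 3.0 g).
Take 1 serving of pasta: +3.0 g fiber for $0.70 (total $1.60, still need 0.0 g).
Greedy by cheapest-per-g is optimal for a single linear constraint, so the minimum cost is $1.60.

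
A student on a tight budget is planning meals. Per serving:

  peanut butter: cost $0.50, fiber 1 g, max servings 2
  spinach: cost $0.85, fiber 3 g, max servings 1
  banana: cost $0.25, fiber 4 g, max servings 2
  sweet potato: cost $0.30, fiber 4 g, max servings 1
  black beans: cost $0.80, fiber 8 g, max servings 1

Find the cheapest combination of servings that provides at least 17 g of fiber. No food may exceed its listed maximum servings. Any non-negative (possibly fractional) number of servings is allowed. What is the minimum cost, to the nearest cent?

$1.30

Cost per g of fiber: banana $0.0625, sweet potato $0.0750, black beans $0.1000, spinach $0.2833, peanut butter $0.5000.
Take 2 servings of banana: +8.0 g fiber for $0.50 (total $0.50, still need 9.0 g).
Take 1 serving of sweet potato: +4.0 g fiber for $0.30 (total $0.80, still need 5.0 g).
Take 0.625 servings of black beans: +5.0 g fiber for $0.50 (total $1.30, still need 0.0 g).
Greedy by cheapest-per-g is optimal for a single linear constraint, so the minimum cost is $1.30.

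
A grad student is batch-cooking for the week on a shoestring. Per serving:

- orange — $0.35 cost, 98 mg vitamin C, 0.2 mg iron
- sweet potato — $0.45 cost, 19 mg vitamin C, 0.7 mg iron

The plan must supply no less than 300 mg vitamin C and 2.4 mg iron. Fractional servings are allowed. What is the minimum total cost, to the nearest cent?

With two linear requirements the optimum uses one or two foods; enumerate the corners.
orange only: max(300/98, 2.4/0.2) = 12 servings → $4.20.
sweet potato only: max(300/19, 2.4/0.7) = 15.79 servings → $7.11.
orange + sweet potato with both tight: 2.537 servings and 2.704 servings → $2.10.
The minimum over all feasible corners is $2.10.

$2.10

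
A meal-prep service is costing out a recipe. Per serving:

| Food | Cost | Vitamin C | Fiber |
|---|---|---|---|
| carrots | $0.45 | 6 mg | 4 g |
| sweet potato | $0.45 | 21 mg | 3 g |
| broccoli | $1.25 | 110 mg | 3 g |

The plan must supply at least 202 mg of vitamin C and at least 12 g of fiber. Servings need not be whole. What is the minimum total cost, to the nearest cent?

For a min-cost LP with two ≥-constraints, a basic feasible solution has at most two positive variables.
carrots only: max(202/6, 12/4) = 33.67 servings → $15.15.
sweet potato only: max(202/21, 12/3) = 9.619 servings → $4.33.
broccoli only: max(202/110, 12/3) = 4 servings → $5.00.
carrots + sweet potato with both targets exact would need a negative amount; discard.
carrots + broccoli with both tight: 1.692 servings and 1.744 servings → $2.94.
sweet potato + broccoli with both tight: 2.674 servings and 1.326 servings → $2.86.
Cheapest feasible corner: $2.86.

$2.86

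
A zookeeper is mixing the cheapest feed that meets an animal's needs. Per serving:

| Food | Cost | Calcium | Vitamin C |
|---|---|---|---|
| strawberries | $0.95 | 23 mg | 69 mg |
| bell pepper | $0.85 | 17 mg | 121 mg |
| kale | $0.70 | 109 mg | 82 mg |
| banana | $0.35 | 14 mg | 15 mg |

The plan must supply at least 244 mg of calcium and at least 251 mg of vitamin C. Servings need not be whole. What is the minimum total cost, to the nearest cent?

The cheapest plan sits at a corner of the feasible region — with two constraints it uses at most two foods.
strawberries only: max(244/23, 251/69) = 10.61 servings → $10.08.
bell pepper only: max(244/17, 251/121) = 14.35 servings → $12.20.
kale only: max(244/109, 251/82) = 3.061 servings → $2.14.
banana only: max(244/14, 251/15) = 17.43 servings → $6.10.
strawberries + bell pepper with both targets exact would need a negative amount; discard.
strawberries + kale with both tight: 1.305 servings and 1.963 servings → $2.61.
strawberries + banana with both targets exact would need a negative amount; discard.
bell pepper + kale with both tight: 0.6232 servings and 2.141 servings → $2.03.
bell pepper + banana: the both-tight solution has a negative serving — not a feasible corner.
kale + banana with both tight: 0.2998 servings and 15.09 servings → $5.49.
The minimum over all feasible corners is $2.03.

$2.03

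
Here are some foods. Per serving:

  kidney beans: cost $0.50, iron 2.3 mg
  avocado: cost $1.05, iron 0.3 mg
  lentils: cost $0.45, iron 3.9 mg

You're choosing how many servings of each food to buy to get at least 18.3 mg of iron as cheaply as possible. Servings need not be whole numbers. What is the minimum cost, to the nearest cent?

$2.11

Cost per mg of iron: lentils $0.1154, kidney beans $0.2174, avocado $3.5000.
With no serving limits, use only lentils: 18.3 mg / 3.9 mg = 4.692 servings × $0.45 = $2.11.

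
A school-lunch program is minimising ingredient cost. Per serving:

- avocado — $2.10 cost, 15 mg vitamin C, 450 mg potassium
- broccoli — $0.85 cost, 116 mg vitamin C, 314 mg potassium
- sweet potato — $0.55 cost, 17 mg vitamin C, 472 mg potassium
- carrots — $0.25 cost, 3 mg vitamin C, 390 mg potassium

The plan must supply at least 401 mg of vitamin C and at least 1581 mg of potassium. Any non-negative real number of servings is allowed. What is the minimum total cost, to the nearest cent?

$3.23

Minimising a linear cost over {vitamin C ≥ 401, potassium ≥ 1581, servings ≥ 0} — the optimum is at a vertex, using one or two foods.
avocado only: max(401/15, 1581/450) = 26.73 servings → $56.14.
broccoli only: max(401/116, 1581/314) = 5.035 servings → $4.28.
sweet potato only: max(401/17, 1581/472) = 23.59 servings → $12.97.
carrots only: max(401/3, 1581/390) = 133.7 servings → $33.42.
avocado + broccoli with both tight: 1.21 servings and 3.3 servings → $5.35.
avocado + sweet potato: the both-tight solution has a negative serving — not a feasible corner.
avocado + carrots: the both-tight solution has a negative serving — not a feasible corner.
broccoli + sweet potato with both tight: 3.286 servings and 1.163 servings → $3.43.
broccoli + carrots with both tight: 3.423 servings and 1.298 servings → $3.23.
sweet potato + carrots: intersection lies outside the first quadrant.
The minimum over all feasible corners is $3.23.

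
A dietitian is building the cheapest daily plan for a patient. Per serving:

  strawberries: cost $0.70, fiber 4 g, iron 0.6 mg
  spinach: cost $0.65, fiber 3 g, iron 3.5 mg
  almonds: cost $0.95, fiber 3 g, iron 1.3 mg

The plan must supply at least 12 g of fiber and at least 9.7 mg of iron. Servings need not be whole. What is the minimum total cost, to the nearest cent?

The cheapest plan sits at a corner of the feasible region — with two constraints it uses at most two foods.
strawberries only: max(12/4, 9.7/0.6) = 16.17 servings → $11.32.
spinach only: max(12/3, 9.7/3.5) = 4 servings → $2.60.
almonds only: max(12/3, 9.7/1.3) = 7.462 servings → $7.09.
strawberries + spinach with both tight: 1.057 servings and 2.59 servings → $2.42.
strawberries + almonds: intersection lies outside the first quadrant.
spinach + almonds with both tight: 2.045 servings and 1.955 servings → $3.19.
So the least-cost plan costs $2.42.

$2.42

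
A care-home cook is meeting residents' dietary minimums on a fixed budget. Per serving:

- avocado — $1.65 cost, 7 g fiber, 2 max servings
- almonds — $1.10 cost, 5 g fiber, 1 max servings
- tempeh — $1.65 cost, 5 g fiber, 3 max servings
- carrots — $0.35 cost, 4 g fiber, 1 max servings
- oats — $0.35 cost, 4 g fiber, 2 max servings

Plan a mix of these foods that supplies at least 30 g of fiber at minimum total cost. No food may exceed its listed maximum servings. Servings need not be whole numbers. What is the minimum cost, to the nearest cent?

$5.21

Cost per g of fiber: carrots $0.0875, oats $0.0875, almonds $0.2200, avocado $0.2357, tempeh $0.3300.
Take 1 serving of carrots: +4.0 g fiber for $0.35 (total $0.35, still need 26.0 g).
Take 2 servings of oats: +8.0 g fiber for $0.70 (total $1.05, still need 18.0 g).
Take 1 serving of almonds: +5.0 g fiber for $1.10 (total $2.15, still need 13.0 g).
Take 1.857 servings of avocado: +13.0 g fiber for $3.06 (total $5.21, still need 0.0 g).
Greedy by cheapest-per-g is optimal for a single linear constraint, so the minimum cost is $5.21.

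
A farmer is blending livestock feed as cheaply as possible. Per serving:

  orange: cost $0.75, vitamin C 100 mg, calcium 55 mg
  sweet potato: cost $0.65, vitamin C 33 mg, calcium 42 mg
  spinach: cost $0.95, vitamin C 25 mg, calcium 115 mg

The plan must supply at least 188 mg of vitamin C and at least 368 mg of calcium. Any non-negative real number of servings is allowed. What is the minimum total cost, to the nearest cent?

$3.40

orange only: max(188/100, 368/55) = 6.691 servings → $5.02.
sweet potato only: max(188/33, 368/42) = 8.762 servings → $5.70.
spinach only: max(188/25, 368/115) = 7.52 servings → $7.14.
orange + sweet potato with both targets exact would need a negative amount; discard.
orange + spinach with both tight: 1.227 servings and 2.613 servings → $3.40.
sweet potato + spinach with both tight: 4.525 servings and 1.548 servings → $4.41.
Cheapest feasible corner: $3.40.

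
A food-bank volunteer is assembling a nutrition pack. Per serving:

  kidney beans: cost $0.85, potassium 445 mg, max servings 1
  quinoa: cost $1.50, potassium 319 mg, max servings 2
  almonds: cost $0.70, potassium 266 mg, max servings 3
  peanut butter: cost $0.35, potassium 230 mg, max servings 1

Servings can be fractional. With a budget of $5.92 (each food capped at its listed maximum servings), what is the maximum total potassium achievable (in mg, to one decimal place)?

Potassium per dollar: peanut butter 657.1, kidney beans 523.5, almonds 380, quinoa 212.7.
Take 1 serving of peanut butter: spends $0.35, +230.0 mg potassium (running total 230.0 mg).
Take 1 serving of kidney beans: spends $0.85, +445.0 mg potassium (running total 675.0 mg).
Take 3 servings of almonds: spends $2.10, +798.0 mg potassium (running total 1473.0 mg).
Take 1.747 servings of quinoa: spends $2.62, +557.2 mg potassium (running total 2030.2 mg).
Filling greedily by potassium-per-dollar is optimal for one linear limit, giving 2030.2 mg.

2030.2 mg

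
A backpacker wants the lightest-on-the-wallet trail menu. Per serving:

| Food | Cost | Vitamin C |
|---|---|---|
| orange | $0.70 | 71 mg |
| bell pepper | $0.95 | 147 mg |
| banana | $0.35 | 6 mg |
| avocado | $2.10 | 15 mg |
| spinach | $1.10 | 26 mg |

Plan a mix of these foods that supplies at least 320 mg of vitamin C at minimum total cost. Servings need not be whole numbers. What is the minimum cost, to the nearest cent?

$2.07

Cost per mg of vitamin C: bell pepper $0.0065, orange $0.0099, spinach $0.0423, banana $0.0583, avocado $0.1400.
With no serving limits, use only bell pepper: 320 mg / 147 mg = 2.177 servings × $0.95 = $2.07.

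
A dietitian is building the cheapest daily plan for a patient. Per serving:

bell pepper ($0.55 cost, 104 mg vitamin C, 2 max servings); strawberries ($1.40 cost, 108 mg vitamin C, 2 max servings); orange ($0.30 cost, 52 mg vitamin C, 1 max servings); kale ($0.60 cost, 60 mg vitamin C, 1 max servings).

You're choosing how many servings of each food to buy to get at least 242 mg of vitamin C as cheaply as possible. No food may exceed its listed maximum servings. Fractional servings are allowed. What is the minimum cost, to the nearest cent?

Cost per mg of vitamin C: bell pepper $0.0053, orange $0.0058, kale $0.0100, strawberries $0.0130.
Take 2 servings of bell pepper: +208.0 mg vitamin C for $1.10 (total $1.10, still need 34.0 mg).
Take 0.6538 servings of orange: +34.0 mg vitamin C for $0.20 (total $1.30, still need 0.0 mg).
Greedy by cheapest-per-mg is optimal for a single linear constraint, so the minimum cost is $1.30.

$1.30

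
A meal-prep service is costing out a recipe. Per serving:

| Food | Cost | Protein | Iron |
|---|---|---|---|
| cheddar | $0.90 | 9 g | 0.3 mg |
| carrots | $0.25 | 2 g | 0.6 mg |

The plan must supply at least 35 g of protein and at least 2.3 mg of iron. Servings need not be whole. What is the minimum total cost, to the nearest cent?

$3.61

cheddar only: max(35/9, 2.3/0.3) = 7.667 servings → $6.90.
carrots only: max(35/2, 2.3/0.6) = 17.5 servings → $4.38.
cheddar + carrots with both tight: 3.417 servings and 2.125 servings → $3.61.
So the least-cost plan costs $3.61.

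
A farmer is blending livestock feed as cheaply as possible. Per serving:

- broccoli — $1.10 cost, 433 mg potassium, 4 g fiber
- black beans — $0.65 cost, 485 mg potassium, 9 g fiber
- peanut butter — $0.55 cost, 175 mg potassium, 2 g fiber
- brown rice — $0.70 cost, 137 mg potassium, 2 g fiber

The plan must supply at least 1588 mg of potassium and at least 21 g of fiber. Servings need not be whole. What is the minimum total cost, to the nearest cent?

broccoli only: max(1588/433, 21/4) = 5.25 servings → $5.78.
black beans only: max(1588/485, 21/9) = 3.274 servings → $2.13.
peanut butter only: max(1588/175, 21/2) = 10.5 servings → $5.78.
brown rice only: max(1588/137, 21/2) = 11.59 servings → $8.11.
broccoli + black beans with both tight: 2.099 servings and 1.401 servings → $3.22.
broccoli + peanut butter with both targets exact would need a negative amount; discard.
broccoli + brown rice with both tight: 0.9403 servings and 8.619 servings → $7.07.
black beans + peanut butter with both tight: 0.8248 servings and 6.788 servings → $4.27.
black beans + brown rice with both targets exact would need a negative amount; discard.
peanut butter + brown rice with both tight: 3.934 servings and 6.566 servings → $6.76.
The minimum over all feasible corners is $2.13.

$2.13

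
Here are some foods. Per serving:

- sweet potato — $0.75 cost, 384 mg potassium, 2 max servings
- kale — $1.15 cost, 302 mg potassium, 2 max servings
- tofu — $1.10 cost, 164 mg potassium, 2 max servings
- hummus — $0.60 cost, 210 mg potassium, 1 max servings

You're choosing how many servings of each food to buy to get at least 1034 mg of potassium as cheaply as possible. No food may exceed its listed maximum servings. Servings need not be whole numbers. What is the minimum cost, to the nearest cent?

Cost per mg of potassium: sweet potato $0.0020, hummus $0.0029, kale $0.0038, tofu $0.0067.
Take 2 servings of sweet potato: +768.0 mg potassium for $1.50 (total $1.50, still need 266.0 mg).
Take 1 serving of hummus: +210.0 mg potassium for $0.60 (total $2.10, still need 56.0 mg).
Take 0.1854 servings of kale: +56.0 mg potassium for $0.21 (total $2.31, still need 0.0 mg).
Filling from the cheapest source first is optimal under one linear minimum: $2.31.

$2.31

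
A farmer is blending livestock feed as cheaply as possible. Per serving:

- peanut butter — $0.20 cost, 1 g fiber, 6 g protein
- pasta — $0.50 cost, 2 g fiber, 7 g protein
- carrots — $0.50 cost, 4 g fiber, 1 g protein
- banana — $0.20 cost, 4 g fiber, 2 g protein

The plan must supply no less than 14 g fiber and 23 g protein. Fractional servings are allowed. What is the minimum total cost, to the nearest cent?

The cheapest plan sits at a corner of the feasible region — with two constraints it uses at most two foods.
peanut butter only: max(14/1, 23/6) = 14 servings → $2.80.
pasta only: max(14/2, 23/7) = 7 servings → $3.50.
carrots only: max(14/4, 23/1) = 23 servings → $11.50.
banana only: max(14/4, 23/2) = 11.5 servings → $2.30.
peanut butter + pasta: the both-tight solution has a negative serving — not a feasible corner.
peanut butter + carrots with both tight: 3.391 servings and 2.652 servings → $2.00.
peanut butter + banana with both tight: 2.909 servings and 2.773 servings → $1.14.
pasta + carrots with both tight: 3 servings and 2 servings → $2.50.
pasta + banana with both tight: 2.667 servings and 2.167 servings → $1.77.
carrots + banana with both targets exact would need a negative amount; discard.
So the least-cost plan costs $1.14.

$1.14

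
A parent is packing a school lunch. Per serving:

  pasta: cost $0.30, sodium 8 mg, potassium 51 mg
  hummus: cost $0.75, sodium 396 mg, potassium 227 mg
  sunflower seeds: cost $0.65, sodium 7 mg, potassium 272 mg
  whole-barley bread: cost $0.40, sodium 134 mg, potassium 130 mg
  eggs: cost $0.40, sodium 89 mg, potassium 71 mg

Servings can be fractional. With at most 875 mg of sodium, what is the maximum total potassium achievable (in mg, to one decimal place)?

34000.0 mg

Potassium per mg sodium: sunflower seeds 38.86, pasta 6.375, whole-barley bread 0.9701, eggs 0.7978, hummus 0.5732.
With no serving limits, spend the whole sodium allowance on sunflower seeds: 875 mg / 7 mg × 272 mg = 34000.0 mg.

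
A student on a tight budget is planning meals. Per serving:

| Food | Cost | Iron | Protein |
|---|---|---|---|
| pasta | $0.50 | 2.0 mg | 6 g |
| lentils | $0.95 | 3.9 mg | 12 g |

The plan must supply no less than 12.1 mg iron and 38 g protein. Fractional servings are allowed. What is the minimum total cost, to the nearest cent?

An LP optimum is at a vertex; with two nutrient constraints at most two foods are used. Check each candidate.
pasta only: max(12.1/2.0, 38/6) = 6.333 servings → $3.17.
lentils only: max(12.1/3.9, 38/12) = 3.167 servings → $3.01.
pasta + lentils with both targets exact would need a negative amount; discard.
Cheapest feasible corner: $3.01.

$3.01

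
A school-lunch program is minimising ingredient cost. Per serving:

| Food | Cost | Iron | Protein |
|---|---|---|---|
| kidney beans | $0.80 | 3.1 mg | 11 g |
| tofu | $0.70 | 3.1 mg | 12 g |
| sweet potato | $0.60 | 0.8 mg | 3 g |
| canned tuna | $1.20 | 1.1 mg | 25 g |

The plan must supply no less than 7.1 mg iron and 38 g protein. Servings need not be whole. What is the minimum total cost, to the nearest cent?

For a min-cost LP with two ≥-constraints, a basic feasible solution has at most two positive variables.
kidney beans only: max(7.1/3.1, 38/11) = 3.455 servings → $2.76.
tofu only: max(7.1/3.1, 38/12) = 3.167 servings → $2.22.
sweet potato only: max(7.1/0.8, 38/3) = 12.67 servings → $7.60.
canned tuna only: max(7.1/1.1, 38/25) = 6.455 servings → $7.75.
kidney beans + tofu: intersection lies outside the first quadrant.
kidney beans + sweet potato with both targets exact would need a negative amount; discard.
kidney beans + canned tuna with both tight: 2.075 servings and 0.607 servings → $2.39.
tofu + sweet potato with both targets exact would need a negative amount; discard.
tofu + canned tuna with both tight: 2.11 servings and 0.507 servings → $2.09.
sweet potato + canned tuna with both tight: 8.126 servings and 0.5449 servings → $5.53.
So the least-cost plan costs $2.09.

$2.09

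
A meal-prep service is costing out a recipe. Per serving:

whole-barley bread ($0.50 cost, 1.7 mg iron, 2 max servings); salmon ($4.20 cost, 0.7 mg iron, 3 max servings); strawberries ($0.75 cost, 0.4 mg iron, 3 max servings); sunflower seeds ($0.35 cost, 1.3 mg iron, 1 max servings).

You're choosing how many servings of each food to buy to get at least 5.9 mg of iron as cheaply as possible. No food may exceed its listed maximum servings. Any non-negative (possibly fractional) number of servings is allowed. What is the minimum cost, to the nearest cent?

Cost per mg of iron: sunflower seeds $0.2692, whole-barley bread $0.2941, strawberries $1.8750, salmon $6.0000.
Take 1 serving of sunflower seeds: +1.3 mg iron for $0.35 (total $0.35, still need 4.6 mg).
Take 2 servings of whole-barley bread: +3.4 mg iron for $1.00 (total $1.35, still need 1.2 mg).
Take 3 servings of strawberries: +1.2 mg iron for $2.25 (total $3.60, still need 0.0 mg).
Greedy by cheapest-per-mg is optimal for a single linear constraint, so the minimum cost is $3.60.

$3.60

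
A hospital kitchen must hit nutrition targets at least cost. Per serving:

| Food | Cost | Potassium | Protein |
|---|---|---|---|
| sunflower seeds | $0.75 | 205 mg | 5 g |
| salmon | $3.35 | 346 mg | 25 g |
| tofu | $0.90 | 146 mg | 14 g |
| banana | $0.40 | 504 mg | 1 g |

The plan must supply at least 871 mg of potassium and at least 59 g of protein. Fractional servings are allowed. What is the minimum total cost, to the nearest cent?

$3.97

An LP optimum is at a vertex; with two nutrient constraints at most two foods are used. Check each candidate.
sunflower seeds only: max(871/205, 59/5) = 11.8 servings → $8.85.
salmon only: max(871/346, 59/25) = 2.517 servings → $8.43.
tofu only: max(871/146, 59/14) = 5.966 servings → $5.37.
banana only: max(871/504, 59/1) = 59 servings → $23.60.
sunflower seeds + salmon with both tight: 0.4009 servings and 2.28 servings → $7.94.
sunflower seeds + tofu with both tight: 1.673 servings and 3.617 servings → $4.51.
sunflower seeds + banana: the both-tight solution has a negative serving — not a feasible corner.
salmon + tofu: the both-tight solution has a negative serving — not a feasible corner.
salmon + banana with both tight: 2.356 servings and 0.1111 servings → $7.94.
tofu + banana with both tight: 4.177 servings and 0.5181 servings → $3.97.
So the least-cost plan costs $3.97.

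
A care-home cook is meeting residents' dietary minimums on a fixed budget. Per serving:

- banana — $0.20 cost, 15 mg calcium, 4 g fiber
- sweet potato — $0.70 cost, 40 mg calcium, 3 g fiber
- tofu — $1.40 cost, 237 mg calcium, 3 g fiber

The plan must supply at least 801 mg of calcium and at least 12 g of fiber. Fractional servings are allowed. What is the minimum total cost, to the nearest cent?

$4.79

With two linear requirements the optimum uses one or two foods; enumerate the corners.
banana only: max(801/15, 12/4) = 53.4 servings → $10.68.
sweet potato only: max(801/40, 12/3) = 20.02 servings → $14.02.
tofu only: max(801/237, 12/3) = 4 servings → $5.60.
banana + sweet potato: intersection lies outside the first quadrant.
banana + tofu with both tight: 0.4884 servings and 3.349 servings → $4.79.
sweet potato + tofu with both tight: 0.7462 servings and 3.254 servings → $5.08.
So the least-cost plan costs $4.79.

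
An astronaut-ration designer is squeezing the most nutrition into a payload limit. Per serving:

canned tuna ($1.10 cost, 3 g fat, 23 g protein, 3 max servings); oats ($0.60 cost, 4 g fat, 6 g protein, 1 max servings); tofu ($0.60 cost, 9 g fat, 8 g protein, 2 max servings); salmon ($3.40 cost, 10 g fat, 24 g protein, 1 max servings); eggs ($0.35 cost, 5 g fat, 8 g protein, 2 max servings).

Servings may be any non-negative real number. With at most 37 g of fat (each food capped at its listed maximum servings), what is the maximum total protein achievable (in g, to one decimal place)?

118.6 g

Protein per g fat: canned tuna 7.667, salmon 2.4, eggs 1.6, oats 1.5, tofu 0.8889.
Take 3 servings of canned tuna: uses 9 g fat, +69.0 g protein (running total 69.0 g).
Take 1 serving of salmon: uses 10 g fat, +24.0 g protein (running total 93.0 g).
Take 2 servings of eggs: uses 10 g fat, +16.0 g protein (running total 109.0 g).
Take 1 serving of oats: uses 4 g fat, +6.0 g protein (running total 115.0 g).
Take 0.4444 servings of tofu: uses 4 g fat, +3.6 g protein (running total 118.6 g).
Greedy by best ratio exhausts the fat allowance optimally: 118.6 g.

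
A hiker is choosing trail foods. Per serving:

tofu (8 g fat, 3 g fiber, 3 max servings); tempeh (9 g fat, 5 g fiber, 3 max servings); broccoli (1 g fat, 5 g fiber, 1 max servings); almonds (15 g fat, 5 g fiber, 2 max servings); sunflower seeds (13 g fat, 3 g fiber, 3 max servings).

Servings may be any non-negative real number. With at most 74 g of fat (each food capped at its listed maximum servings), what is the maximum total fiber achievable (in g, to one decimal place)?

Fiber per g fat: broccoli 5, tempeh 0.5556, tofu 0.375, almonds 0.3333, sunflower seeds 0.2308.
Take 1 serving of broccoli: uses 1 g fat, +5.0 g fiber (running total 5.0 g).
Take 3 servings of tempeh: uses 27 g fat, +15.0 g fiber (running total 20.0 g).
Take 3 servings of tofu: uses 24 g fat, +9.0 g fiber (running total 29.0 g).
Take 1.467 servings of almonds: uses 22 g fat, +7.3 g fiber (running total 36.3 g).
Greedy by best ratio exhausts the fat allowance optimally: 36.3 g.

36.3 g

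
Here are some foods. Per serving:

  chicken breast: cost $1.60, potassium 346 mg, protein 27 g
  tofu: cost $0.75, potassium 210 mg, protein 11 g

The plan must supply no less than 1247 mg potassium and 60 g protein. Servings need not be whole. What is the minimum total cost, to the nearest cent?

$4.45

A basic optimal solution has at most two foods positive. Try each food alone and each pair with both targets met exactly.
chicken breast only: max(1247/346, 60/27) = 3.604 servings → $5.77.
tofu only: max(1247/210, 60/11) = 5.938 servings → $4.45.
chicken breast + tofu: intersection lies outside the first quadrant.
So the least-cost plan costs $4.45.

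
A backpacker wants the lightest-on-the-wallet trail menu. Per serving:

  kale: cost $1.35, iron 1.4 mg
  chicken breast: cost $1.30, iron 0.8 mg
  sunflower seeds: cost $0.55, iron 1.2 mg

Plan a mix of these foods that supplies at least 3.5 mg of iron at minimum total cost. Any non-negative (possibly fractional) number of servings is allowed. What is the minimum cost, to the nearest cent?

$1.60

Cost per mg of iron: sunflower seeds $0.4583, kale $0.9643, chicken breast $1.6250.
With no serving limits, use only sunflower seeds: 3.5 mg / 1.2 mg = 2.917 servings × $0.55 = $1.60.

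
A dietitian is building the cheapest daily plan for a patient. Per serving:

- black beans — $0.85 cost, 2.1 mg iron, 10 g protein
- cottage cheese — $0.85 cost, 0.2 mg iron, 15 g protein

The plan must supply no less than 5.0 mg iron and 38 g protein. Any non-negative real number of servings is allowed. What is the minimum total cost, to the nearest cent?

$2.80

A basic optimal solution has at most two foods positive. Try each food alone and each pair with both targets met exactly.
black beans only: max(5.0/2.1, 38/10) = 3.8 servings → $3.23.
cottage cheese only: max(5.0/0.2, 38/15) = 25 servings → $21.25.
black beans + cottage cheese with both tight: 2.285 servings and 1.01 servings → $2.80.
Cheapest feasible corner: $2.80.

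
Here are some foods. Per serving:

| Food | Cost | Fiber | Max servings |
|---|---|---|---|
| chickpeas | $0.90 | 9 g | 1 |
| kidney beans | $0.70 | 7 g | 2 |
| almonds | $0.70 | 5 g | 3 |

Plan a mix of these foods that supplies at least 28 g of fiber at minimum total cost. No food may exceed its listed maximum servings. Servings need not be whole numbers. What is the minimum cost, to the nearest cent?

$3.00

Cost per g of fiber: chickpeas $0.1000, kidney beans $0.1000, almonds $0.1400.
Take 1 serving of chickpeas: +9.0 g fiber for $0.90 (total $0.90, still need 19.0 g).
Take 2 servings of kidney beans: +14.0 g fiber for $1.40 (total $2.30, still need 5.0 g).
Take 1 serving of almonds: +5.0 g fiber for $0.70 (total $3.00, still need 0.0 g).
Greedy by cheapest-per-g is optimal for a single linear constraint, so the minimum cost is $3.00.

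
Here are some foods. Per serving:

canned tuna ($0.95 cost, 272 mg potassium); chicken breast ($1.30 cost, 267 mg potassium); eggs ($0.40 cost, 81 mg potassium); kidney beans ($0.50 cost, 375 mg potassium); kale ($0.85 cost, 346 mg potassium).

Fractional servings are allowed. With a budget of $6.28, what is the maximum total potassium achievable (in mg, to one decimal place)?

4710.0 mg

Potassium per dollar: kidney beans 750, kale 407.1, canned tuna 286.3, chicken breast 205.4, eggs 202.5.
With no serving limits, spend the whole cost allowance on kidney beans: $6.28 / $0.50 × 375 mg = 4710.0 mg.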